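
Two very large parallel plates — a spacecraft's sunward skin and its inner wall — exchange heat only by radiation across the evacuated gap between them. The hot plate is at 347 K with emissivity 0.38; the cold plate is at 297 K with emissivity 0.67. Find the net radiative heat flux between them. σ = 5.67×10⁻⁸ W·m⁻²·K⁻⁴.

q ≈ 122 W/m²

For two infinite grey parallel plates, q = σ(T₁⁴ − T₂⁴)/(1/ε₁ + 1/ε₂ − 1).
T₁⁴ − T₂⁴ = 1.450×10¹⁰ − 7.781×10⁹ = 6.717×10⁹ K⁴.
1/ε₁ + 1/ε₂ − 1 = 2.632 + 1.493 − 1 = 3.124.
q = 5.67×10⁻⁸ × 6.717×10⁹ / 3.124.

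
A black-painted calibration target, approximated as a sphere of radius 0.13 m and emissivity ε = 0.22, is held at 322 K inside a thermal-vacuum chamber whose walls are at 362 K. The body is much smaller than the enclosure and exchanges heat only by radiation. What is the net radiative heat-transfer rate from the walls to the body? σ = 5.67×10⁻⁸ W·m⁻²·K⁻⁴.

P_net ≈ 17.0 W

For a small grey body in a large enclosure: P_net = εσA(T_body⁴ − T_wall⁴).
A = 4πr² = 0.2124 m²; T_body⁴ − T_wall⁴ = 1.075×10¹⁰ − 1.717×10¹⁰ = -6.422×10⁹ K⁴.
|P_net| = 0.22·5.67×10⁻⁸·0.2124·6.422×10⁹.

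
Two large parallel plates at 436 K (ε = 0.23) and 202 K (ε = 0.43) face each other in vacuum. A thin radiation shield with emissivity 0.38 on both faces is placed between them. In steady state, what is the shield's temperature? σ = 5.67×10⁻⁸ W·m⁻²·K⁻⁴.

T_s ≈ 352 K

In steady state the net flux on the hot side equals that on the cold side.
σ(T₁⁴−T_s⁴)/D₁ = σ(T_s⁴−T₂⁴)/D₂, with D₁ = 1/ε₁+1/ε_s−1 = 5.979, D₂ = 1/ε_s+1/ε₂−1 = 3.957.
Solve for T_s⁴: T_s⁴ = (D₂·T₁⁴ + D₁·T₂⁴)/(D₁+D₂) = 1.539×10¹⁰ K⁴.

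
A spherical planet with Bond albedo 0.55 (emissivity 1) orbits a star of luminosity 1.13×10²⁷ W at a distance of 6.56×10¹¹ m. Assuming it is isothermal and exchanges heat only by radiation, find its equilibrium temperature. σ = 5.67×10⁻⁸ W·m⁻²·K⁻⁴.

T ≈ 143 K

First find the stellar flux at distance d: S = L/(4πd²) = 1.13×10²⁷/(4π·(6.56×10¹¹)²) = 209.0 W/m².
For an isothermal sphere, absorbed (1−a)S·πr² = emitted σ·4πr²·T⁴, so T⁴ = (1−a)S/(4σ).
T⁴ = 0.450·209.0/(4·5.67×10⁻⁸) = 4.146×10⁸ K⁴.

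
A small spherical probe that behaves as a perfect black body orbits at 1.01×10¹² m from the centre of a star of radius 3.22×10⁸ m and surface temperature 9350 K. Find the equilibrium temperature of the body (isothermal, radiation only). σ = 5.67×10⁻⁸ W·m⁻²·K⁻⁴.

The star's surface emits σT_*⁴; at distance d the flux is S = σT_*⁴(R_*/d)².
S = 5.67×10⁻⁸·(9350)⁴·(3.22×10⁸/1.01×10¹²)² = 44.05 W/m².
For an isothermal sphere T⁴ = (1−a)S/(4σ) = 1.942×10⁸ K⁴.

T ≈ 118 K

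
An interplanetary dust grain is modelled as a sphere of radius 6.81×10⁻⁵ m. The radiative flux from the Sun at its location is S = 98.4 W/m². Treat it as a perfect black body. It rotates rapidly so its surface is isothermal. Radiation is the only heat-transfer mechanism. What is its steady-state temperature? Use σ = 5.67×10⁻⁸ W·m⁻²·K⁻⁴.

T ≈ 144 K

At equilibrium, absorbed power = emitted power.
Absorbing cross-section = πr² = 1.457×10⁻⁸ m²; emitting surface = 4πr² = 5.828×10⁻⁸ m² (ratio 4).
S·A_cross = εσ·A_surf·T⁴  ⇒  T⁴ = S/(4σ).
T⁴ = 1.00·98.4/(4·5.67×10⁻⁸) = 4.339×10⁸ K⁴.
T = (4.339×10⁸)^(1/4).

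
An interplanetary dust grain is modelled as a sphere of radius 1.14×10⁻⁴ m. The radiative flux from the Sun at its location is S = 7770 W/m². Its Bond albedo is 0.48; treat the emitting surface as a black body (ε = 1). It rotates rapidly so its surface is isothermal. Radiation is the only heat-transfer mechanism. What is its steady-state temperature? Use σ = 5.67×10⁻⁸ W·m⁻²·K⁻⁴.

At equilibrium, absorbed power = emitted power.
Absorbing cross-section = πr² = 4.083×10⁻⁸ m²; emitting surface = 4πr² = 1.633×10⁻⁷ m² (ratio 4).
(1−a)S·A_cross = εσ·A_surf·T⁴  ⇒  T⁴ = (1−a)S/(4σ).
T⁴ = 0.520·7770/(4·5.67×10⁻⁸) = 1.781×10¹⁰ K⁴.
T = (1.781×10¹⁰)^(1/4).

T ≈ 365 K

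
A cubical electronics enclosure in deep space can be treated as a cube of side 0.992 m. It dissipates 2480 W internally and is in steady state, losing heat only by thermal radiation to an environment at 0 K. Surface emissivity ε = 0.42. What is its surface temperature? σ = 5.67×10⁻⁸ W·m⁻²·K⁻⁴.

T ≈ 364 K

Steady state: internal power = radiated power, P = εσA T⁴.
Radiating area A = 6L² = 5.904 m².
T⁴ = P/(εσA) = 2480/(0.42·5.67×10⁻⁸·5.904) = 1.764×10¹⁰ K⁴.
T = (1.764×10¹⁰)^(1/4).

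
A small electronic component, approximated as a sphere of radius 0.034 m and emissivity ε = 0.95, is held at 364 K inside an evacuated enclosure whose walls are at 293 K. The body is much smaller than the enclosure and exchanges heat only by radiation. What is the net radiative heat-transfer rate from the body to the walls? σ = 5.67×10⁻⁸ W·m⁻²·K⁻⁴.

For a small grey body in a large enclosure: P_net = εσA(T_body⁴ − T_wall⁴).
A = 4πr² = 0.01453 m²; T_body⁴ − T_wall⁴ = 1.756×10¹⁰ − 7.370×10⁹ = 1.019×10¹⁰ K⁴.
|P_net| = 0.95·5.67×10⁻⁸·0.01453·1.019×10¹⁰.

P_net ≈ 7.97 W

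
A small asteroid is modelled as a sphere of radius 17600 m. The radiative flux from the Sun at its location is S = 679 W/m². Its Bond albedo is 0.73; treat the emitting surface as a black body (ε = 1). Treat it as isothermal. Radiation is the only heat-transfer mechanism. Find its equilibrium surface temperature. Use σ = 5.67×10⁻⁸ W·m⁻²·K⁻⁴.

T ≈ 169 K

At equilibrium, absorbed power = emitted power.
Absorbing cross-section = πr² = 9.731×10⁸ m²; emitting surface = 4πr² = 3.893×10⁹ m² (ratio 4).
(1−a)S·A_cross = εσ·A_surf·T⁴  ⇒  T⁴ = (1−a)S/(4σ).
T⁴ = 0.270·679/(4·5.67×10⁻⁸) = 8.083×10⁸ K⁴.
T = (8.083×10⁸)^(1/4).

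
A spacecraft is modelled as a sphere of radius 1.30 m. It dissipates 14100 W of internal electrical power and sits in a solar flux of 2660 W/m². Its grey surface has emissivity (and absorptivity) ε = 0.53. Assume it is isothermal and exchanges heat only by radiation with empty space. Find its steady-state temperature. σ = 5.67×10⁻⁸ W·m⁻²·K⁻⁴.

At steady state, absorbed solar power + internal power = radiated power.
Absorbed: α·S·A_cross = 0.53·2660·5.309 = 7485 W (cross-section πr²).
Total input = 7485 + 14100 = 21590 W.
Radiated: εσ·A_surf·T⁴ with A_surf = 4πr² = 21.24 m².
T⁴ = 21590/(0.53·5.67×10⁻⁸·21.24) = 3.382×10¹⁰ K⁴.

T ≈ 429 K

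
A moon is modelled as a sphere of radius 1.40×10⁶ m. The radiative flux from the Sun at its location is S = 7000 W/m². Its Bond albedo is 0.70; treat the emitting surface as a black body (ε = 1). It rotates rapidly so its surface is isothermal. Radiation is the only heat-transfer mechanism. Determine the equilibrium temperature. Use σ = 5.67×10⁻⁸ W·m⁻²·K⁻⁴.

T ≈ 310 K

At equilibrium, absorbed power = emitted power.
Absorbing cross-section = πr² = 6.158×10¹² m²; emitting surface = 4πr² = 2.463×10¹³ m² (ratio 4).
(1−a)S·A_cross = εσ·A_surf·T⁴  ⇒  T⁴ = (1−a)S/(4σ).
T⁴ = 0.300·7000/(4·5.67×10⁻⁸) = 9.259×10⁹ K⁴.
T = (9.259×10⁹)^(1/4).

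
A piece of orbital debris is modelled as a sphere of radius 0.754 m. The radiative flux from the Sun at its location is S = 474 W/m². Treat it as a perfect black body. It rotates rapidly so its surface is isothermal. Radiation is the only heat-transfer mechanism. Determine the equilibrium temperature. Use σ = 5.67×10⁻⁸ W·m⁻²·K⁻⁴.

T ≈ 214 K

At equilibrium, absorbed power = emitted power.
Absorbing cross-section = πr² = 1.786 m²; emitting surface = 4πr² = 7.144 m² (ratio 4).
S·A_cross = εσ·A_surf·T⁴  ⇒  T⁴ = S/(4σ).
T⁴ = 1.00·474/(4·5.67×10⁻⁸) = 2.090×10⁹ K⁴.
T = (2.090×10⁹)^(1/4).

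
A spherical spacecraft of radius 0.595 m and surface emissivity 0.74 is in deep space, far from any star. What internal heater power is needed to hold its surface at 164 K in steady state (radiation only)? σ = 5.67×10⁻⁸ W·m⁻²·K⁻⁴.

P = εσ·4πr²·T⁴.
4πr² = 4.449 m²; T⁴ = 7.234×10⁸ K⁴.
P = 0.74·5.67×10⁻⁸·4.449·7.234×10⁸.

P ≈ 135 W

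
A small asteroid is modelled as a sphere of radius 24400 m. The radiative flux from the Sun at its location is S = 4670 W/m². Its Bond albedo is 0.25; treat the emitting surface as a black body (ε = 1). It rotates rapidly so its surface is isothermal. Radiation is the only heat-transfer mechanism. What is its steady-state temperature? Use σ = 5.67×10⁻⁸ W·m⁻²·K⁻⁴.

At equilibrium, absorbed power = emitted power.
Absorbing cross-section = πr² = 1.870×10⁹ m²; emitting surface = 4πr² = 7.482×10⁹ m² (ratio 4).
(1−a)S·A_cross = εσ·A_surf·T⁴  ⇒  T⁴ = (1−a)S/(4σ).
T⁴ = 0.750·4670/(4·5.67×10⁻⁸) = 1.544×10¹⁰ K⁴.
T = (1.544×10¹⁰)^(1/4).

T ≈ 353 K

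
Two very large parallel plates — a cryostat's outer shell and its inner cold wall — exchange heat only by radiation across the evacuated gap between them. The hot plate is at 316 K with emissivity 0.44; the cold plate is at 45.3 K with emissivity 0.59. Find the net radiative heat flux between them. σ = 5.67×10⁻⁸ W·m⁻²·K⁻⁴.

q ≈ 190 W/m²

For two infinite grey parallel plates, q = σ(T₁⁴ − T₂⁴)/(1/ε₁ + 1/ε₂ − 1).
T₁⁴ − T₂⁴ = 9.971×10⁹ − 4.211×10⁶ = 9.967×10⁹ K⁴.
1/ε₁ + 1/ε₂ − 1 = 2.273 + 1.695 − 1 = 2.968.
q = 5.67×10⁻⁸ × 9.967×10⁹ / 2.968.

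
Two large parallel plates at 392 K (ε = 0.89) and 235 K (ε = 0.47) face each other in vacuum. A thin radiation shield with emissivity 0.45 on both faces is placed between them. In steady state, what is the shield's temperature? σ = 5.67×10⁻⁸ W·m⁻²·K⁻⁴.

In steady state the net flux on the hot side equals that on the cold side.
σ(T₁⁴−T_s⁴)/D₁ = σ(T_s⁴−T₂⁴)/D₂, with D₁ = 1/ε₁+1/ε_s−1 = 2.346, D₂ = 1/ε_s+1/ε₂−1 = 3.350.
Solve for T_s⁴: T_s⁴ = (D₂·T₁⁴ + D₁·T₂⁴)/(D₁+D₂) = 1.514×10¹⁰ K⁴.

T_s ≈ 351 K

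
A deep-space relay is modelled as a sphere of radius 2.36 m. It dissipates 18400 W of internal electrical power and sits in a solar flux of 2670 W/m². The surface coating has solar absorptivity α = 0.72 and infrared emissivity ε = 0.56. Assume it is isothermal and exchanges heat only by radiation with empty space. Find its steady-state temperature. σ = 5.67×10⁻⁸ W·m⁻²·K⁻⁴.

T ≈ 391 K

At steady state, absorbed solar power + internal power = radiated power.
Absorbed: α·S·A_cross = 0.72·2670·17.50 = 33640 W (cross-section πr²).
Total input = 33640 + 18400 = 52040 W.
Radiated: εσ·A_surf·T⁴ with A_surf = 4πr² = 69.99 m².
T⁴ = 52040/(0.56·5.67×10⁻⁸·69.99) = 2.342×10¹⁰ K⁴.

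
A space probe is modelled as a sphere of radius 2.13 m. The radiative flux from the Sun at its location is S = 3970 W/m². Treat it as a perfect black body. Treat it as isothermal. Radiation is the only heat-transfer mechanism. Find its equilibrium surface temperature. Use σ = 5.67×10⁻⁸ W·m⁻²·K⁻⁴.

T ≈ 364 K

At equilibrium, absorbed power = emitted power.
Absorbing cross-section = πr² = 14.25 m²; emitting surface = 4πr² = 57.01 m² (ratio 4).
S·A_cross = εσ·A_surf·T⁴  ⇒  T⁴ = S/(4σ).
T⁴ = 1.00·3970/(4·5.67×10⁻⁸) = 1.750×10¹⁰ K⁴.
T = (1.750×10¹⁰)^(1/4).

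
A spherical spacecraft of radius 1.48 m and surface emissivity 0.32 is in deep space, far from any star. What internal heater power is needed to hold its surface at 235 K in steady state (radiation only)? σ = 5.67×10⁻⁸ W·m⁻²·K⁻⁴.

P = εσ·4πr²·T⁴.
4πr² = 27.53 m²; T⁴ = 3.050×10⁹ K⁴.
P = 0.32·5.67×10⁻⁸·27.53·3.050×10⁹.

P ≈ 1520 W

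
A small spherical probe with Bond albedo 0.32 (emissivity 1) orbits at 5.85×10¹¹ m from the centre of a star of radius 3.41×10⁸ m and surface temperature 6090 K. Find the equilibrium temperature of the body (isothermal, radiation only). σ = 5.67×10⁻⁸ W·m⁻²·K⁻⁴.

T ≈ 94.4 K

The star's surface emits σT_*⁴; at distance d the flux is S = σT_*⁴(R_*/d)².
S = 5.67×10⁻⁸·(6090)⁴·(3.41×10⁸/5.85×10¹¹)² = 26.50 W/m².
For an isothermal sphere T⁴ = (1−a)S/(4σ) = 7.945×10⁷ K⁴.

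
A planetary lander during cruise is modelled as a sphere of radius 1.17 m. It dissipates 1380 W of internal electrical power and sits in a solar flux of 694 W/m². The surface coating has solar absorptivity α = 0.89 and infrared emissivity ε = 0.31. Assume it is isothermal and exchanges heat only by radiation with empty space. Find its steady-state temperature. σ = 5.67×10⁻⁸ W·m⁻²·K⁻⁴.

At steady state, absorbed solar power + internal power = radiated power.
Absorbed: α·S·A_cross = 0.89·694·4.301 = 2656 W (cross-section πr²).
Total input = 2656 + 1380 = 4036 W.
Radiated: εσ·A_surf·T⁴ with A_surf = 4πr² = 17.20 m².
T⁴ = 4036/(0.31·5.67×10⁻⁸·17.20) = 1.335×10¹⁰ K⁴.

T ≈ 340 K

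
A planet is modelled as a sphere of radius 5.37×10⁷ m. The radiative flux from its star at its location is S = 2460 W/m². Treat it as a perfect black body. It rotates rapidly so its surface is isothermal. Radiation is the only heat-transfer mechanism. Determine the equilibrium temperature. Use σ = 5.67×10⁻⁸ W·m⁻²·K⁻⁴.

At equilibrium, absorbed power = emitted power.
Absorbing cross-section = πr² = 9.059×10¹⁵ m²; emitting surface = 4πr² = 3.624×10¹⁶ m² (ratio 4).
S·A_cross = εσ·A_surf·T⁴  ⇒  T⁴ = S/(4σ).
T⁴ = 1.00·2460/(4·5.67×10⁻⁸) = 1.085×10¹⁰ K⁴.
T = (1.085×10¹⁰)^(1/4).

T ≈ 323 K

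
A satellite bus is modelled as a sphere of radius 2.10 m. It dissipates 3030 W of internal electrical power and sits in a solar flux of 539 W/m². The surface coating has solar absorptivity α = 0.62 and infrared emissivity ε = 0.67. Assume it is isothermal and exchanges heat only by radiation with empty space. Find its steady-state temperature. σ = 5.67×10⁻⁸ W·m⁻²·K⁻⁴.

T ≈ 246 K

At steady state, absorbed solar power + internal power = radiated power.
Absorbed: α·S·A_cross = 0.62·539·13.85 = 4630 W (cross-section πr²).
Total input = 4630 + 3030 = 7660 W.
Radiated: εσ·A_surf·T⁴ with A_surf = 4πr² = 55.42 m².
T⁴ = 7660/(0.67·5.67×10⁻⁸·55.42) = 3.638×10⁹ K⁴.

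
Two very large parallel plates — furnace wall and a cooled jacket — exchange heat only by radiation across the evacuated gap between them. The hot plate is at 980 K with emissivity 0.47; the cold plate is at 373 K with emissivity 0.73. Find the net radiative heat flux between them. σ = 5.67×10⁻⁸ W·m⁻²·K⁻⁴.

q ≈ 20500 W/m²

For two infinite grey parallel plates, q = σ(T₁⁴ − T₂⁴)/(1/ε₁ + 1/ε₂ − 1).
T₁⁴ − T₂⁴ = 9.224×10¹¹ − 1.936×10¹⁰ = 9.030×10¹¹ K⁴.
1/ε₁ + 1/ε₂ − 1 = 2.128 + 1.370 − 1 = 2.498.
q = 5.67×10⁻⁸ × 9.030×10¹¹ / 2.498.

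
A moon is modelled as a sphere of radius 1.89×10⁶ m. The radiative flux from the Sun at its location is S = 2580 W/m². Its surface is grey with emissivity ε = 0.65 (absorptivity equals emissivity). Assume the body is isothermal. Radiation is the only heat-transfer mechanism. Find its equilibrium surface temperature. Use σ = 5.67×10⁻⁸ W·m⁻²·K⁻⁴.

T ≈ 327 K

At equilibrium, absorbed power = emitted power.
Absorbing cross-section = πr² = 1.122×10¹³ m²; emitting surface = 4πr² = 4.489×10¹³ m² (ratio 4).
εS·A_cross = εσ·A_surf·T⁴  ⇒  T⁴ = S/(4σ)   (ε cancels).
T⁴ = 2580/(4·5.67×10⁻⁸) = 1.138×10¹⁰ K⁴.
T = (1.138×10¹⁰)^(1/4).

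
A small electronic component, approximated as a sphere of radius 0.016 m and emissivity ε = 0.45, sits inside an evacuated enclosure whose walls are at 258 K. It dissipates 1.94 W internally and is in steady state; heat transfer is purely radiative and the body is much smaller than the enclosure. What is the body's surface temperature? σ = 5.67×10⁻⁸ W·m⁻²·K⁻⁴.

For a small grey body in a large enclosure, net radiated power = εσA(T⁴ − T_w⁴).
Steady state: P = εσA(T⁴ − T_w⁴) with A = 4πr² = 0.003217 m².
T⁴ = P/(εσA) + T_w⁴ = 1.94/(0.45·5.67×10⁻⁸·0.003217) + (258)⁴
    = 2.364×10¹⁰ + 4.431×10⁹ = 2.807×10¹⁰ K⁴.

T ≈ 409 K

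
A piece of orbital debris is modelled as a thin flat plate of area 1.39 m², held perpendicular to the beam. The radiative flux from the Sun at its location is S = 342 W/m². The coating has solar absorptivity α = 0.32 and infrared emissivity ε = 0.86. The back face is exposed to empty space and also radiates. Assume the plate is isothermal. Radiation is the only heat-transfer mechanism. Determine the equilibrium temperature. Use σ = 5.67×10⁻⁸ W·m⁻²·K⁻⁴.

T ≈ 183 K

At equilibrium, absorbed power = emitted power.
Absorbing cross-section = A = 1.390 m²; emitting surface = 2A = 2.780 m² (ratio 2).
αS·A_cross = εσ·A_surf·T⁴  ⇒  T⁴ = αS/(ε·2σ).
T⁴ = 0.320·342/(0.86·2·5.67×10⁻⁸) = 1.122×10⁹ K⁴.
T = (1.122×10⁹)^(1/4).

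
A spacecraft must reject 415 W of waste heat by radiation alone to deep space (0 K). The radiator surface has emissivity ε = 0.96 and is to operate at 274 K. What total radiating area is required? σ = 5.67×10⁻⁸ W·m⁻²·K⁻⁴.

P = εσA T⁴ ⇒ A = P/(εσT⁴).
T⁴ = 5.636×10⁹ K⁴.
A = 415/(0.96 × 5.67×10⁻⁸ × 5.636×10⁹).

A ≈ 1.35 m²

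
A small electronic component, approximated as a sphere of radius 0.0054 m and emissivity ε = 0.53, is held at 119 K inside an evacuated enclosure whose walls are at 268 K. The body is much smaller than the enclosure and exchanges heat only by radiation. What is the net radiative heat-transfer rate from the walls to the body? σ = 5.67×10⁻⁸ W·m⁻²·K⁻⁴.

For a small grey body in a large enclosure: P_net = εσA(T_body⁴ − T_wall⁴).
A = 4πr² = 3.664×10⁻⁴ m²; T_body⁴ − T_wall⁴ = 2.005×10⁸ − 5.159×10⁹ = -4.958×10⁹ K⁴.
|P_net| = 0.53·5.67×10⁻⁸·3.664×10⁻⁴·4.958×10⁹.

P_net ≈ 0.0546 W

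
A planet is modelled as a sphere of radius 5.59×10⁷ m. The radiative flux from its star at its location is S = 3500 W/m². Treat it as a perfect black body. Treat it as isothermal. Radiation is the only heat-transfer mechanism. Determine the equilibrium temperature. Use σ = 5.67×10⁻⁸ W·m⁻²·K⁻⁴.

T ≈ 352 K

At equilibrium, absorbed power = emitted power.
Absorbing cross-section = πr² = 9.817×10¹⁵ m²; emitting surface = 4πr² = 3.927×10¹⁶ m² (ratio 4).
S·A_cross = εσ·A_surf·T⁴  ⇒  T⁴ = S/(4σ).
T⁴ = 1.00·3500/(4·5.67×10⁻⁸) = 1.543×10¹⁰ K⁴.
T = (1.543×10¹⁰)^(1/4).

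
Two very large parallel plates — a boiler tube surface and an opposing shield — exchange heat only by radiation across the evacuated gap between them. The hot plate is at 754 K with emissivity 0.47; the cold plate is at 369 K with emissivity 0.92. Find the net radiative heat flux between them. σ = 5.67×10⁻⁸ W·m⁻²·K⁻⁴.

For two infinite grey parallel plates, q = σ(T₁⁴ − T₂⁴)/(1/ε₁ + 1/ε₂ − 1).
T₁⁴ − T₂⁴ = 3.232×10¹¹ − 1.854×10¹⁰ = 3.047×10¹¹ K⁴.
1/ε₁ + 1/ε₂ − 1 = 2.128 + 1.087 − 1 = 2.215.
q = 5.67×10⁻⁸ × 3.047×10¹¹ / 2.215.

q ≈ 7800 W/m²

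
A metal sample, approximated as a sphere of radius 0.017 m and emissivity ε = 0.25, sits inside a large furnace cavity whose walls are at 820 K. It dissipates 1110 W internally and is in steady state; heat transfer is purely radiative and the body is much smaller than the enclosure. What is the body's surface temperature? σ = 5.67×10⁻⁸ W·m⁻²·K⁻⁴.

For a small grey body in a large enclosure, net radiated power = εσA(T⁴ − T_w⁴).
Steady state: P = εσA(T⁴ − T_w⁴) with A = 4πr² = 0.003632 m².
T⁴ = P/(εσA) + T_w⁴ = 1110/(0.25·5.67×10⁻⁸·0.003632) + (820)⁴
    = 2.156×10¹³ + 4.521×10¹¹ = 2.201×10¹³ K⁴.

T ≈ 2170 K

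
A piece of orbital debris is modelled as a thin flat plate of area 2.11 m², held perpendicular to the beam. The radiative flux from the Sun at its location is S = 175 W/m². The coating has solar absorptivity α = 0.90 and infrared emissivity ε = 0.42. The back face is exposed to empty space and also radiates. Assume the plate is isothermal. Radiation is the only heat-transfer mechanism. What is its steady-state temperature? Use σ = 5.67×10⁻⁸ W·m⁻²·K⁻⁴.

T ≈ 240 K

At equilibrium, absorbed power = emitted power.
Absorbing cross-section = A = 2.110 m²; emitting surface = 2A = 4.220 m² (ratio 2).
αS·A_cross = εσ·A_surf·T⁴  ⇒  T⁴ = αS/(ε·2σ).
T⁴ = 0.900·175/(0.42·2·5.67×10⁻⁸) = 3.307×10⁹ K⁴.
T = (3.307×10⁹)^(1/4).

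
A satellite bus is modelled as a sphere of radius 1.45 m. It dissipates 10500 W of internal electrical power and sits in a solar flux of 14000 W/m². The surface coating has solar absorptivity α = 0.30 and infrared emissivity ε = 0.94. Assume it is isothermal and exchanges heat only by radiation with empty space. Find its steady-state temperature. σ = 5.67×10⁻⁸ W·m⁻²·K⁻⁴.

T ≈ 406 K

At steady state, absorbed solar power + internal power = radiated power.
Absorbed: α·S·A_cross = 0.30·14000·6.605 = 27740 W (cross-section πr²).
Total input = 27740 + 10500 = 38240 W.
Radiated: εσ·A_surf·T⁴ with A_surf = 4πr² = 26.42 m².
T⁴ = 38240/(0.94·5.67×10⁻⁸·26.42) = 2.716×10¹⁰ K⁴.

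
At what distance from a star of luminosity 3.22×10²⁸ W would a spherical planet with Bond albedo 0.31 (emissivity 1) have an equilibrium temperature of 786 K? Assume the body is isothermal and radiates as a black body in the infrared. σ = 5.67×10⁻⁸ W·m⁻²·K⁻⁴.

For an isothermal black-emitting sphere, (1−a)S·πr² = σ·4πr²·T⁴ ⇒ S = 4σT⁴/(1−a).
S = 4·5.67×10⁻⁸·(786)⁴/0.690 = 1.255×10⁵ W/m².
Flux falls as S = L/(4πd²), so d = √(L/(4πS)) = √(3.22×10²⁸/(4π·1.255×10⁵)).

d ≈ 1.43×10¹¹ m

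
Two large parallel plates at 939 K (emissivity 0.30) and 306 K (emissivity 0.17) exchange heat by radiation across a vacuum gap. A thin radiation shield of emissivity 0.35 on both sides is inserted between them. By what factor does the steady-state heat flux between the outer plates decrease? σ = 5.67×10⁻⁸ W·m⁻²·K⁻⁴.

factor ≈ 1.57

Without shield: q₀ = σΔ(T⁴)/(1/ε₁+1/ε₂−1) with denominator 8.216.
With shield the two gaps are in series; the resistances add: (1/ε₁+1/ε_s−1)+(1/ε_s+1/ε₂−1) = 5.190+7.739 = 12.93.
Heat-flux ratio q₀/q = 12.93/8.216.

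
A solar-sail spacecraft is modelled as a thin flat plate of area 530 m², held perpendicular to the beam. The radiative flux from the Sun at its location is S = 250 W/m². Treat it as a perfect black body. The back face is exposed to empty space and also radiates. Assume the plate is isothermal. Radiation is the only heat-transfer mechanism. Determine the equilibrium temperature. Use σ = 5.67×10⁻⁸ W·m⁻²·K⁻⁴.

T ≈ 217 K

At equilibrium, absorbed power = emitted power.
Absorbing cross-section = A = 530.0 m²; emitting surface = 2A = 1060 m² (ratio 2).
S·A_cross = εσ·A_surf·T⁴  ⇒  T⁴ = S/(2σ).
T⁴ = 1.00·250/(2·5.67×10⁻⁸) = 2.205×10⁹ K⁴.
T = (2.205×10⁹)^(1/4).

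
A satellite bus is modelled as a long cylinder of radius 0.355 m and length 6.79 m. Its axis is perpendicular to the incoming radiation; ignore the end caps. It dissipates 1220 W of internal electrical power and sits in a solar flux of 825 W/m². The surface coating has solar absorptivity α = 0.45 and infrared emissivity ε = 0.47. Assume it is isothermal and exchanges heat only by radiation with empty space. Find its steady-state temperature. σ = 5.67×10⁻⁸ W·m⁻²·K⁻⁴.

T ≈ 294 K

At steady state, absorbed solar power + internal power = radiated power.
Absorbed: α·S·A_cross = 0.45·825·4.821 = 1790 W (cross-section 2rL).
Total input = 1790 + 1220 = 3010 W.
Radiated: εσ·A_surf·T⁴ with A_surf = 2πrL = 15.15 m².
T⁴ = 3010/(0.47·5.67×10⁻⁸·15.15) = 7.457×10⁹ K⁴.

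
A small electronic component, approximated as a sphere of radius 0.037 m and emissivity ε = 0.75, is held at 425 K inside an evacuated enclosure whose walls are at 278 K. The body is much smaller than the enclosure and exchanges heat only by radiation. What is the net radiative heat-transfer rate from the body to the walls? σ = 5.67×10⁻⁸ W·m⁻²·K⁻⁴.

P_net ≈ 19.5 W

For a small grey body in a large enclosure: P_net = εσA(T_body⁴ − T_wall⁴).
A = 4πr² = 0.01720 m²; T_body⁴ − T_wall⁴ = 3.263×10¹⁰ − 5.973×10⁹ = 2.665×10¹⁰ K⁴.
|P_net| = 0.75·5.67×10⁻⁸·0.01720·2.665×10¹⁰.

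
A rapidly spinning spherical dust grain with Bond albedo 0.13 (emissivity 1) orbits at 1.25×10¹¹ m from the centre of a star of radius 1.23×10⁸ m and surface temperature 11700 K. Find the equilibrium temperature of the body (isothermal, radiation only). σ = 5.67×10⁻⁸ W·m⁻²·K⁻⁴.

The star's surface emits σT_*⁴; at distance d the flux is S = σT_*⁴(R_*/d)².
S = 5.67×10⁻⁸·(11700)⁴·(1.23×10⁸/1.25×10¹¹)² = 1029 W/m².
For an isothermal sphere T⁴ = (1−a)S/(4σ) = 3.946×10⁹ K⁴.

T ≈ 251 K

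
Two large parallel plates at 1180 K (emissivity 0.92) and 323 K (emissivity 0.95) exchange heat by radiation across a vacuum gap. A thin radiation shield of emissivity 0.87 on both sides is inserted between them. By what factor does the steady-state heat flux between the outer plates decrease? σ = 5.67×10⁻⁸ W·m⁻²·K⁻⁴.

factor ≈ 2.14

Without shield: q₀ = σΔ(T⁴)/(1/ε₁+1/ε₂−1) with denominator 1.140.
With shield the two gaps are in series; the resistances add: (1/ε₁+1/ε_s−1)+(1/ε_s+1/ε₂−1) = 1.236+1.202 = 2.438.
Heat-flux ratio q₀/q = 2.438/1.140.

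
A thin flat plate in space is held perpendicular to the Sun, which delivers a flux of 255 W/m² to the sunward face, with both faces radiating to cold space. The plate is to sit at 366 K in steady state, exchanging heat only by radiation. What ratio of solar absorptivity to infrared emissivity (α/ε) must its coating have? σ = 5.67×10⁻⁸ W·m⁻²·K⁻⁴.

Balance: αS·A = εσ·2A·T⁴ ⇒ α/ε = 2σT⁴/S.
α/ε = 2·5.67×10⁻⁸·(366)⁴/255 = 2·5.67×10⁻⁸·1.794×10¹⁰/255.

α/ε ≈ 7.98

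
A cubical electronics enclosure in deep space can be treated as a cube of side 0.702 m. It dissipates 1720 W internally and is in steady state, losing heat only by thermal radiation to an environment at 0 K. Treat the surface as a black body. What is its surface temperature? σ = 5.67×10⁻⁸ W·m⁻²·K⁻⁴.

Steady state: internal power = radiated power, P = εσA T⁴.
Radiating area A = 6L² = 2.957 m².
T⁴ = P/(εσA) = 1720/(1.0·5.67×10⁻⁸·2.957) = 1.026×10¹⁰ K⁴.
T = (1.026×10¹⁰)^(1/4).

T ≈ 318 K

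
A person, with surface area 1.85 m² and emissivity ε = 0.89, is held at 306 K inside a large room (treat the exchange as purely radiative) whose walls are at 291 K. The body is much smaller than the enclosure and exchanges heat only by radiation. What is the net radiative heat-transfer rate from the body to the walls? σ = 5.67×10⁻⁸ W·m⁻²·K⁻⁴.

P_net ≈ 149 W

For a small grey body in a large enclosure: P_net = εσA(T_body⁴ − T_wall⁴).
A = 1.85 m²; T_body⁴ − T_wall⁴ = 8.768×10⁹ − 7.171×10⁹ = 1.597×10⁹ K⁴.
|P_net| = 0.89·5.67×10⁻⁸·1.850·1.597×10⁹.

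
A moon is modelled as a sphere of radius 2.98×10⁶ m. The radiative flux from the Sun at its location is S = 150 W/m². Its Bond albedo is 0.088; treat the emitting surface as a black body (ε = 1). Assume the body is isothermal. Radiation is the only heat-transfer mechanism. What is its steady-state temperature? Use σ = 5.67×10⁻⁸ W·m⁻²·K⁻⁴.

At equilibrium, absorbed power = emitted power.
Absorbing cross-section = πr² = 2.790×10¹³ m²; emitting surface = 4πr² = 1.116×10¹⁴ m² (ratio 4).
(1−a)S·A_cross = εσ·A_surf·T⁴  ⇒  T⁴ = (1−a)S/(4σ).
T⁴ = 0.912·150/(4·5.67×10⁻⁸) = 6.032×10⁸ K⁴.
T = (6.032×10⁸)^(1/4).

T ≈ 157 K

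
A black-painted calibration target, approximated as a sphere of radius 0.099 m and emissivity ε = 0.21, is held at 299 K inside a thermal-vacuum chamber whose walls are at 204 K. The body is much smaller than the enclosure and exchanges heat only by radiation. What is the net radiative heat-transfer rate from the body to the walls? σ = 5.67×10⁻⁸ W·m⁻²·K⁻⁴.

P_net ≈ 9.18 W

For a small grey body in a large enclosure: P_net = εσA(T_body⁴ − T_wall⁴).
A = 4πr² = 0.1232 m²; T_body⁴ − T_wall⁴ = 7.993×10⁹ − 1.732×10⁹ = 6.261×10⁹ K⁴.
|P_net| = 0.21·5.67×10⁻⁸·0.1232·6.261×10⁹.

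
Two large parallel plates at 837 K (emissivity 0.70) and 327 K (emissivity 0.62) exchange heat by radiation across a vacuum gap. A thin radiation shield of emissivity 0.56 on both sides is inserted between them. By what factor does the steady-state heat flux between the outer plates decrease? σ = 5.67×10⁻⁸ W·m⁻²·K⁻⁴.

factor ≈ 2.26

Without shield: q₀ = σΔ(T⁴)/(1/ε₁+1/ε₂−1) with denominator 2.041.
With shield the two gaps are in series; the resistances add: (1/ε₁+1/ε_s−1)+(1/ε_s+1/ε₂−1) = 2.214+2.399 = 4.613.
Heat-flux ratio q₀/q = 4.613/2.041.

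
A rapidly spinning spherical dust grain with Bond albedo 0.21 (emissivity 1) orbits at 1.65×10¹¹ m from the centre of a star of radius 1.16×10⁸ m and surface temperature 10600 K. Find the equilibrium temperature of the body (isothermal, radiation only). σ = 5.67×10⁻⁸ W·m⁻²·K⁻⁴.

The star's surface emits σT_*⁴; at distance d the flux is S = σT_*⁴(R_*/d)².
S = 5.67×10⁻⁸·(10600)⁴·(1.16×10⁸/1.65×10¹¹)² = 353.8 W/m².
For an isothermal sphere T⁴ = (1−a)S/(4σ) = 1.232×10⁹ K⁴.

T ≈ 187 K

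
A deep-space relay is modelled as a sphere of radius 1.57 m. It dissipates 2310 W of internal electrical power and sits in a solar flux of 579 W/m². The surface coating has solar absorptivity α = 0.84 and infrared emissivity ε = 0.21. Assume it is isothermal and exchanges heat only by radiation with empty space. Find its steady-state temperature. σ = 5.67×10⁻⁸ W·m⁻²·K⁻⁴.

T ≈ 358 K

At steady state, absorbed solar power + internal power = radiated power.
Absorbed: α·S·A_cross = 0.84·579·7.744 = 3766 W (cross-section πr²).
Total input = 3766 + 2310 = 6076 W.
Radiated: εσ·A_surf·T⁴ with A_surf = 4πr² = 30.97 m².
T⁴ = 6076/(0.21·5.67×10⁻⁸·30.97) = 1.647×10¹⁰ K⁴.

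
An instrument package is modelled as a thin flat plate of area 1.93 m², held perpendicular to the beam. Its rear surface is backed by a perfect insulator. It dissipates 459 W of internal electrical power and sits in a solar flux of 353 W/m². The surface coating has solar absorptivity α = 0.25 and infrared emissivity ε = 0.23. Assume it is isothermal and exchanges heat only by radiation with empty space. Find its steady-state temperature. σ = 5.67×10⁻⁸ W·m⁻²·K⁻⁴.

At steady state, absorbed solar power + internal power = radiated power.
Absorbed: α·S·A_cross = 0.25·353·1.930 = 170.3 W (cross-section A).
Total input = 170.3 + 459 = 629.3 W.
Radiated: εσ·A_surf·T⁴ with A_surf = A = 1.930 m².
T⁴ = 629.3/(0.23·5.67×10⁻⁸·1.930) = 2.500×10¹⁰ K⁴.

T ≈ 398 K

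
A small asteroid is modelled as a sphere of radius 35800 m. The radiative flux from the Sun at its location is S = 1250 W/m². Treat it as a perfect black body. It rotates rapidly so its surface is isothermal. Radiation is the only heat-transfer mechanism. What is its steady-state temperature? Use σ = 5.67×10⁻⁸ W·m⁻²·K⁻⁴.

At equilibrium, absorbed power = emitted power.
Absorbing cross-section = πr² = 4.026×10⁹ m²; emitting surface = 4πr² = 1.611×10¹⁰ m² (ratio 4).
S·A_cross = εσ·A_surf·T⁴  ⇒  T⁴ = S/(4σ).
T⁴ = 1.00·1250/(4·5.67×10⁻⁸) = 5.511×10⁹ K⁴.
T = (5.511×10⁹)^(1/4).

T ≈ 272 K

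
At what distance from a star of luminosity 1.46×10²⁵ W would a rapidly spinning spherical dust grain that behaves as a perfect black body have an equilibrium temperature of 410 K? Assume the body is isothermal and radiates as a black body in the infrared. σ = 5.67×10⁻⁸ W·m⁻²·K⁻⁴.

For an isothermal black-emitting sphere, (1−a)S·πr² = σ·4πr²·T⁴ ⇒ S = 4σT⁴/(1−a).
S = 4·5.67×10⁻⁸·(410)⁴/1.00 = 6409 W/m².
Flux falls as S = L/(4πd²), so d = √(L/(4πS)) = √(1.46×10²⁵/(4π·6409)).

d ≈ 1.35×10¹⁰ m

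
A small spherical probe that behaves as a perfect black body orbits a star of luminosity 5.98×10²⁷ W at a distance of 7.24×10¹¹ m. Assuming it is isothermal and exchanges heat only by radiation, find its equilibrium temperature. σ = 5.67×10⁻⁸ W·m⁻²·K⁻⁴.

T ≈ 252 K

First find the stellar flux at distance d: S = L/(4πd²) = 5.98×10²⁷/(4π·(7.24×10¹¹)²) = 907.9 W/m².
For an isothermal sphere, absorbed (1−a)S·πr² = emitted σ·4πr²·T⁴, so T⁴ = (1−a)S/(4σ).
T⁴ = 1.00·907.9/(4·5.67×10⁻⁸) = 4.003×10⁹ K⁴.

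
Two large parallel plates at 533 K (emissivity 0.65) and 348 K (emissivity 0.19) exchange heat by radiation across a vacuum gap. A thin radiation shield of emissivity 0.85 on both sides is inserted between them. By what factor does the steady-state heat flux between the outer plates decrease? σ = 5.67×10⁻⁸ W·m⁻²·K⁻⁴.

factor ≈ 1.23

Without shield: q₀ = σΔ(T⁴)/(1/ε₁+1/ε₂−1) with denominator 5.802.
With shield the two gaps are in series; the resistances add: (1/ε₁+1/ε_s−1)+(1/ε_s+1/ε₂−1) = 1.715+5.440 = 7.155.
Heat-flux ratio q₀/q = 7.155/5.802.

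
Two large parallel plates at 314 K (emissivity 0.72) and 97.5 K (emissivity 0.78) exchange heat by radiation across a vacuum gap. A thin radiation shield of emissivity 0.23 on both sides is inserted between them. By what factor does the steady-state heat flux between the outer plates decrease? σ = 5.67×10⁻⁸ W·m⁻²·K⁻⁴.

factor ≈ 5.61

Without shield: q₀ = σΔ(T⁴)/(1/ε₁+1/ε₂−1) with denominator 1.671.
With shield the two gaps are in series; the resistances add: (1/ε₁+1/ε_s−1)+(1/ε_s+1/ε₂−1) = 4.737+4.630 = 9.367.
Heat-flux ratio q₀/q = 9.367/1.671.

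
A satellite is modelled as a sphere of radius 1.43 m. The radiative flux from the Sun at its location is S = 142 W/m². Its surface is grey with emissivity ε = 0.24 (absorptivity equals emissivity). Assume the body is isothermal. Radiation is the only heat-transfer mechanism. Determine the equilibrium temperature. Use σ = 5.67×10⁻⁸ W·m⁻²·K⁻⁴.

T ≈ 158 K

At equilibrium, absorbed power = emitted power.
Absorbing cross-section = πr² = 6.424 m²; emitting surface = 4πr² = 25.70 m² (ratio 4).
εS·A_cross = εσ·A_surf·T⁴  ⇒  T⁴ = S/(4σ)   (ε cancels).
T⁴ = 142/(4·5.67×10⁻⁸) = 6.261×10⁸ K⁴.
T = (6.261×10⁸)^(1/4).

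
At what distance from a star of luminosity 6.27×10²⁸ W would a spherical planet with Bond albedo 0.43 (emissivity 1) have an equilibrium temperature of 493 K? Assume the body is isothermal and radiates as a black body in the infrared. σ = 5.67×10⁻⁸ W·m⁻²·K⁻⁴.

d ≈ 4.61×10¹¹ m

For an isothermal black-emitting sphere, (1−a)S·πr² = σ·4πr²·T⁴ ⇒ S = 4σT⁴/(1−a).
S = 4·5.67×10⁻⁸·(493)⁴/0.570 = 23500 W/m².
Flux falls as S = L/(4πd²), so d = √(L/(4πS)) = √(6.27×10²⁸/(4π·23500)).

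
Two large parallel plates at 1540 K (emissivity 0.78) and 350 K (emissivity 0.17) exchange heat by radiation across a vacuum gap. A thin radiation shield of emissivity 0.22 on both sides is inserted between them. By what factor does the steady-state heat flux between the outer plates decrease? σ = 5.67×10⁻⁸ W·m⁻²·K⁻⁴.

factor ≈ 2.31

Without shield: q₀ = σΔ(T⁴)/(1/ε₁+1/ε₂−1) with denominator 6.164.
With shield the two gaps are in series; the resistances add: (1/ε₁+1/ε_s−1)+(1/ε_s+1/ε₂−1) = 4.828+9.428 = 14.26.
Heat-flux ratio q₀/q = 14.26/6.164.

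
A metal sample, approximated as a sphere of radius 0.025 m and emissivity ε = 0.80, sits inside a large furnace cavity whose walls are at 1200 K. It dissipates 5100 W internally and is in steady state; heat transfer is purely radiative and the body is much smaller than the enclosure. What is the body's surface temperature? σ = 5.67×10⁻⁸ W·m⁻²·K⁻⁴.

For a small grey body in a large enclosure, net radiated power = εσA(T⁴ − T_w⁴).
Steady state: P = εσA(T⁴ − T_w⁴) with A = 4πr² = 0.007854 m².
T⁴ = P/(εσA) + T_w⁴ = 5100/(0.80·5.67×10⁻⁸·0.007854) + (1200)⁴
    = 1.432×10¹³ + 2.074×10¹² = 1.639×10¹³ K⁴.

T ≈ 2010 K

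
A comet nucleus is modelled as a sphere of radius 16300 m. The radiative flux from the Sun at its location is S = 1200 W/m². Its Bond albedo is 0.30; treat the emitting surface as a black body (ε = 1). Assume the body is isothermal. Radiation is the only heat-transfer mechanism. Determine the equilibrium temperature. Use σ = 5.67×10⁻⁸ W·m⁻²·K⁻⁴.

T ≈ 247 K

At equilibrium, absorbed power = emitted power.
Absorbing cross-section = πr² = 8.347×10⁸ m²; emitting surface = 4πr² = 3.339×10⁹ m² (ratio 4).
(1−a)S·A_cross = εσ·A_surf·T⁴  ⇒  T⁴ = (1−a)S/(4σ).
T⁴ = 0.700·1200/(4·5.67×10⁻⁸) = 3.704×10⁹ K⁴.
T = (3.704×10⁹)^(1/4).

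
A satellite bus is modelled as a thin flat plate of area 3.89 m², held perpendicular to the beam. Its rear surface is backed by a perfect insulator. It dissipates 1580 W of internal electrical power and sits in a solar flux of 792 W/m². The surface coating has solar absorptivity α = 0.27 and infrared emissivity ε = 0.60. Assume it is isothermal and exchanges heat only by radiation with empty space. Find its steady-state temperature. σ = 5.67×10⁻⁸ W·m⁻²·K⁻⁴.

T ≈ 367 K

At steady state, absorbed solar power + internal power = radiated power.
Absorbed: α·S·A_cross = 0.27·792·3.890 = 831.8 W (cross-section A).
Total input = 831.8 + 1580 = 2412 W.
Radiated: εσ·A_surf·T⁴ with A_surf = A = 3.890 m².
T⁴ = 2412/(0.60·5.67×10⁻⁸·3.890) = 1.822×10¹⁰ K⁴.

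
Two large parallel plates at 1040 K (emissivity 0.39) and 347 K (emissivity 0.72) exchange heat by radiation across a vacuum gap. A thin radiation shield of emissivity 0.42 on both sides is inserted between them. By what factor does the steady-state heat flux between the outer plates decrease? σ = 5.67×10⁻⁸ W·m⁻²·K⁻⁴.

Without shield: q₀ = σΔ(T⁴)/(1/ε₁+1/ε₂−1) with denominator 2.953.
With shield the two gaps are in series; the resistances add: (1/ε₁+1/ε_s−1)+(1/ε_s+1/ε₂−1) = 3.945+2.770 = 6.715.
Heat-flux ratio q₀/q = 6.715/2.953.

factor ≈ 2.27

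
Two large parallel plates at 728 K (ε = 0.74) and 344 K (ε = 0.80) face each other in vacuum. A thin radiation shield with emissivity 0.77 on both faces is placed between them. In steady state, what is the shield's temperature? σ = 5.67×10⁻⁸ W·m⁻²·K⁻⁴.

T_s ≈ 615 K

In steady state the net flux on the hot side equals that on the cold side.
σ(T₁⁴−T_s⁴)/D₁ = σ(T_s⁴−T₂⁴)/D₂, with D₁ = 1/ε₁+1/ε_s−1 = 1.650, D₂ = 1/ε_s+1/ε₂−1 = 1.549.
Solve for T_s⁴: T_s⁴ = (D₂·T₁⁴ + D₁·T₂⁴)/(D₁+D₂) = 1.432×10¹¹ K⁴.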